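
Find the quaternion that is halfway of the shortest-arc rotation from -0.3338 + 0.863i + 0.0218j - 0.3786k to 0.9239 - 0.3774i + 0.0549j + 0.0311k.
-0.6935 + 0.6839i - 0.0183j - 0.2259k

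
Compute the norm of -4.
4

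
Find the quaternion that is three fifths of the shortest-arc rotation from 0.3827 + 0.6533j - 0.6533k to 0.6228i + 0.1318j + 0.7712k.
0.1855 - 0.4331i + 0.2249j - 0.8529k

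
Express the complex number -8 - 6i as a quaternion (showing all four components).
-8 - 6i + 0j + 0k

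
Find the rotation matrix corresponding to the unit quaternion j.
[[-1, 0, 0], [0, 1, 0], [0, 0, -1]]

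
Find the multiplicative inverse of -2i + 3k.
0.1538i - 0.2308k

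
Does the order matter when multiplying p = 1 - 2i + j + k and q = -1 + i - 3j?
Yes: pq = 4 + 6i - 3j + 4k ≠ 4 - 5j - 6k = qp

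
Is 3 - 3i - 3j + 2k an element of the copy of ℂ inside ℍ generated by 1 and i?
No. The quaternion 3 - 3i - 3j + 2k has j-coefficient y = -3 and k-coefficient z = 2, not both zero, so it does not lie in the complex subalgebra spanned by 1 and i.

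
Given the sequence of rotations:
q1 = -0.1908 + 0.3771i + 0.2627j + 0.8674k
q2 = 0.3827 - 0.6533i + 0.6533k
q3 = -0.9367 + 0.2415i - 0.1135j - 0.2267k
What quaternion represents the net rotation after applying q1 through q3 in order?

q2 · q1 = -0.3933 + 0.0973i + 0.9136j + 0.0357k
q3 · q2 · q1 = 0.4567 + 0.0169i - 0.8418j + 0.2874k
0.4567 + 0.0169i - 0.8418j + 0.2874k


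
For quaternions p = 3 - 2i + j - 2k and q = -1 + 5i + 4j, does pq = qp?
No: pq = 3 + 25i + j - 11k ≠ 3 + 9i + 21j + 15k = qp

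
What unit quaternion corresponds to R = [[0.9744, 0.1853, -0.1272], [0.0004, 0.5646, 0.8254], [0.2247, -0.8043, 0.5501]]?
0.8788 - 0.4636i - 0.1001j - 0.0526k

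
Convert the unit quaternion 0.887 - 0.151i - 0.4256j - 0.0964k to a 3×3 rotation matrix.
[[0.6191, 0.2995, -0.7259], [-0.0425, 0.9358, 0.3499], [0.7841, -0.1858, 0.5921]]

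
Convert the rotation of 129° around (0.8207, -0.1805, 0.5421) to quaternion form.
0.4305 + 0.7408i - 0.1629j + 0.4893k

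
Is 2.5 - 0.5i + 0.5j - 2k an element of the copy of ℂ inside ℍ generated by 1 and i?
No. The quaternion 2.5 - 0.5i + 0.5j - 2k has j-coefficient y = 0.5 and k-coefficient z = -2, not both zero, so it does not lie in the complex subalgebra spanned by 1 and i.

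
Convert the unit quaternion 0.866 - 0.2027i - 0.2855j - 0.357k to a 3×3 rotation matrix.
[[0.5821, 0.7341, -0.3498], [-0.5026, 0.6629, 0.5549], [0.6392, -0.1472, 0.7548]]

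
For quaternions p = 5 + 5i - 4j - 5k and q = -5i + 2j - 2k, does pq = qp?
No: pq = 23 - 7i + 45j - 20k ≠ 23 - 43i - 25j = qp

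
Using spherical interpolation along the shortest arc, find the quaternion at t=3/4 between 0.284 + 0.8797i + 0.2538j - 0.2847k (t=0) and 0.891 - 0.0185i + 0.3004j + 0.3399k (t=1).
0.8716 + 0.2829i + 0.3476j + 0.1989k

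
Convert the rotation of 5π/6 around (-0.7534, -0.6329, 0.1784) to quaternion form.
0.2588 - 0.7277i - 0.6113j + 0.1723k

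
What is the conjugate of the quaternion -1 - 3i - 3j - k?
-1 + 3i + 3j + k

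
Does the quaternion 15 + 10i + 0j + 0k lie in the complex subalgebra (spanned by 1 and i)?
Yes. The quaternion 15 + 10i has j- and k-coefficients y = z = 0, so it lies in the complex subalgebra spanned by 1 and i.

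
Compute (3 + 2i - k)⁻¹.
0.2143 - 0.1429i + 0.0714k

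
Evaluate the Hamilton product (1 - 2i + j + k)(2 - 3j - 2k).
7 - 3i - 5j + 6k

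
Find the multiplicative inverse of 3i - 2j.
-0.2308i + 0.1538j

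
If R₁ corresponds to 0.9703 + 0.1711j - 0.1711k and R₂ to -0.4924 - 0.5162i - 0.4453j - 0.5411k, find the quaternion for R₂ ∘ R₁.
-0.4942 - 0.3321i - 0.6046j - 0.5291k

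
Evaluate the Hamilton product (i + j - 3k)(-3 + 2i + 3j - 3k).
-14 + 3i - 6j + 10k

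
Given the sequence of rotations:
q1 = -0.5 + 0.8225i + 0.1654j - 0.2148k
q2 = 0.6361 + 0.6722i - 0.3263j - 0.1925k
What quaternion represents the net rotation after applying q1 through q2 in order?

q2 · q1 = -0.8583 + 0.289i + 0.2544j + 0.3392k
-0.8583 + 0.289i + 0.2544j + 0.3392k


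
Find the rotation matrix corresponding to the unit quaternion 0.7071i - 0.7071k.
[[0, 0, -1], [0, -1, 0], [-1, 0, 0]]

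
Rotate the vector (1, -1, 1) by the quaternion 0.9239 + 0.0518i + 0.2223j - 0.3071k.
(0.501, -1.583, 0.494)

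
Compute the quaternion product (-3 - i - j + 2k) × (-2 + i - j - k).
8 + 2i + 6j + k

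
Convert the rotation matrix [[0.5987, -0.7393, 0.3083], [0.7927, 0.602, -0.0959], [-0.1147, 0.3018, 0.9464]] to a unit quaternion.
0.887 + 0.1121i + 0.1192j + 0.4318k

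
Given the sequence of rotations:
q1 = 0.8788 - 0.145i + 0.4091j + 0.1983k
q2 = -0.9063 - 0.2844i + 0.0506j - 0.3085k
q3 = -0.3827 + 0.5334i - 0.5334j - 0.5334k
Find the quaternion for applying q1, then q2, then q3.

q2 · q1 = -0.7972 + 0.0177i - 0.2252j - 0.5598k
q3 · q2 · q1 = -0.1231 - 0.2535i + 0.8006j + 0.5288k
-0.1231 - 0.2535i + 0.8006j + 0.5288k


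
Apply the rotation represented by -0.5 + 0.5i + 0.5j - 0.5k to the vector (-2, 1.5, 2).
(-2, -2, -1.5)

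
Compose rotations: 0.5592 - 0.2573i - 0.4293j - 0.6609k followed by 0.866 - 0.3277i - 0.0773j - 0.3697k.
0.1224 - 0.5137i - 0.5365j - 0.6583k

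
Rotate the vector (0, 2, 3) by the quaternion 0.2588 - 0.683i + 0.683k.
(-3.506, -0.671, -0.506)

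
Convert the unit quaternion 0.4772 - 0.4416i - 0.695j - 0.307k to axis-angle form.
axis = (-0.5025, -0.7909, -0.3493), θ = 123°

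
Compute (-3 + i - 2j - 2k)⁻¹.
-0.1667 - 0.0556i + 0.1111j + 0.1111k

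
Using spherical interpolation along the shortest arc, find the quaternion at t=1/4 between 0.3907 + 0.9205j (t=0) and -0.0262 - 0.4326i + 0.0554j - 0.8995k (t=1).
0.3467 - 0.1616i + 0.8607j - 0.336k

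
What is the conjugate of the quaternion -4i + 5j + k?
4i - 5j - k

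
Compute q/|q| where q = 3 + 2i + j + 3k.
0.6255 + 0.417i + 0.2085j + 0.6255k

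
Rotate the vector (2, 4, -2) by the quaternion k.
(-2, -4, -2)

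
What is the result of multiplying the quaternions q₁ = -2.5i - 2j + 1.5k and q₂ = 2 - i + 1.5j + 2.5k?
-3.25 - 12.25i + 0.75j - 2.75k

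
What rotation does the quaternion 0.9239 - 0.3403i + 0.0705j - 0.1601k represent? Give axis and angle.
axis = (-0.8894, 0.1843, -0.4184), θ = π/4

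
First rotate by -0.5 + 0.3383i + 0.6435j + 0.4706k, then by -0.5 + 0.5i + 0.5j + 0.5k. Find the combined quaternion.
-0.4762 - 0.5056i - 0.6379j - 0.3327k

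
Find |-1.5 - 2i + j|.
2.693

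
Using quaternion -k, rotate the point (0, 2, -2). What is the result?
(0, -2, -2)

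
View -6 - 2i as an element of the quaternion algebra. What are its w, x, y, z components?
-6 - 2i + 0j + 0k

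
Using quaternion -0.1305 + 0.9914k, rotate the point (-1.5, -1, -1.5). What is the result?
(1.19, 1.354, -1.5)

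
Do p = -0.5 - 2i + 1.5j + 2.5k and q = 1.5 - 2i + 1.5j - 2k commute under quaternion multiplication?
No: pq = -2 - 8.75i - 7.5j + 4.75k ≠ -2 + 4.75i + 10.5j + 4.75k = qp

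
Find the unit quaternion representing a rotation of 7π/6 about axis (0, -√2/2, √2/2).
-0.2588 - 0.683j + 0.683k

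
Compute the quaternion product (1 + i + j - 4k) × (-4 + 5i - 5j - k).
-8 - 20i - 28j + 5k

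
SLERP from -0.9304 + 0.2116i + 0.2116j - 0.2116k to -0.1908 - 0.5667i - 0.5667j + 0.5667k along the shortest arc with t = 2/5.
-0.5976 + 0.4629i + 0.4629j - 0.4629k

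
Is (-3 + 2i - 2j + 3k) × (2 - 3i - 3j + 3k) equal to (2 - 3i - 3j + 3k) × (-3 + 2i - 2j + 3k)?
No: pq = -15 + 16i - 10j - 15k ≠ -15 + 10i + 20j + 9k = qp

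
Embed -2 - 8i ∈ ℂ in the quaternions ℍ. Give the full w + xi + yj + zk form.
-2 - 8i + 0j + 0k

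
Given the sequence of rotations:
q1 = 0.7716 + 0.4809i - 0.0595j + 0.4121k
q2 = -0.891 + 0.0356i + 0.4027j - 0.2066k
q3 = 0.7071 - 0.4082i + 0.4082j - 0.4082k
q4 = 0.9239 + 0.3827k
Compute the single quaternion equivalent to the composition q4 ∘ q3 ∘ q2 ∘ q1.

q2 · q1 = -0.5955 - 0.2474i + 0.2497j - 0.7224k
q3 · q2 · q1 = -0.9189 - 0.1248i - 0.2604j - 0.2687k
q4 · q3 · q2 · q1 = -0.7461 - 0.0156i - 0.2883j - 0.5999k
-0.7461 - 0.0156i - 0.2883j - 0.5999k


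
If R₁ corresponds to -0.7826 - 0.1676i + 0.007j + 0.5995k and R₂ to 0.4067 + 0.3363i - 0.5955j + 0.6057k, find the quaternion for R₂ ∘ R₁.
-0.6209 - 0.6926i + 0.1658j - 0.3277k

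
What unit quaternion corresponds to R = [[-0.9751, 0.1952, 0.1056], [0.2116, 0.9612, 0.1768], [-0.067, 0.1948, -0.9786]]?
0.0436 + 0.1028i + 0.9893j + 0.0939k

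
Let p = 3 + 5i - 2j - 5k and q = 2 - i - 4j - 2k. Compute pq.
-7 - 9i - j - 38k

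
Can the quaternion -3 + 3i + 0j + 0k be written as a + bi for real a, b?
Yes. The quaternion -3 + 3i has j- and k-coefficients y = z = 0, so it lies in the complex subalgebra spanned by 1 and i.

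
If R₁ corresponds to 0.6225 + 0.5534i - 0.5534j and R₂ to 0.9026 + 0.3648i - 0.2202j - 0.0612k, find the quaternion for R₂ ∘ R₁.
0.2381 + 0.6927i - 0.6704j - 0.1181k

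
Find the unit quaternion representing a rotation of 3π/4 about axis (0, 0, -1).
0.3827 - 0.9239k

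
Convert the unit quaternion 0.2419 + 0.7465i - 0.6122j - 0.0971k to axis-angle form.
axis = (0.7694, -0.6309, -0.1001), θ = 152°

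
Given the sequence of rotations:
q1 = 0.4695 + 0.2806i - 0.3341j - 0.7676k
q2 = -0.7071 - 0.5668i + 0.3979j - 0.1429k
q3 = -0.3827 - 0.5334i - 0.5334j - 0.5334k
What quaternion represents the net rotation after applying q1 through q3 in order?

q2 · q1 = -0.1497 - 0.8177i - 0.0521j + 0.5534k
q3 · q2 · q1 = -0.1115 + 0.0698i + 0.8311j - 0.5403k
-0.1115 + 0.0698i + 0.8311j - 0.5403k


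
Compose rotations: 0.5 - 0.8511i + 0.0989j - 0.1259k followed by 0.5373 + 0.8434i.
0.9865 - 0.0356i + 0.1593j + 0.0158k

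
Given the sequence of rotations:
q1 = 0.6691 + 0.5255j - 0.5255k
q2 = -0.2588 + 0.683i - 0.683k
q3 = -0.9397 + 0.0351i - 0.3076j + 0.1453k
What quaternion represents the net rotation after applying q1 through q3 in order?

q2 · q1 = -0.5321 + 0.8159i + 0.2229j + 0.0379k
q3 · q2 · q1 = 0.5344 - 0.8294i + 0.0714j + 0.1459k
0.5344 - 0.8294i + 0.0714j + 0.1459k


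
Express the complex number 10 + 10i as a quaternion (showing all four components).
10 + 10i + 0j + 0k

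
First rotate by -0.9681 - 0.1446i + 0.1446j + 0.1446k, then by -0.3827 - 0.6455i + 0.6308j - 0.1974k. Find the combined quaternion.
0.2145 + 0.8i - 0.5441j + 0.1336k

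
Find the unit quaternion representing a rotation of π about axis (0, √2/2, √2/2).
0.7071j + 0.7071k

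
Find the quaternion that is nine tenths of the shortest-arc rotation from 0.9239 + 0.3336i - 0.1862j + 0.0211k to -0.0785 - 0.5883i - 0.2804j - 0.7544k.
0.2018 + 0.61i + 0.2435j + 0.7265k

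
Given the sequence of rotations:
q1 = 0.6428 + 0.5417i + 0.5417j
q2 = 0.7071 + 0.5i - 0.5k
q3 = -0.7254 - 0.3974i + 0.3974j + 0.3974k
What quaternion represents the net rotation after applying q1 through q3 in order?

q2 · q1 = 0.1837 + 0.9753i + 0.1122j - 0.0505k
q3 · q2 · q1 = 0.2298 - 0.8451i + 0.3591j - 0.3225k
0.2298 - 0.8451i + 0.3591j - 0.3225k


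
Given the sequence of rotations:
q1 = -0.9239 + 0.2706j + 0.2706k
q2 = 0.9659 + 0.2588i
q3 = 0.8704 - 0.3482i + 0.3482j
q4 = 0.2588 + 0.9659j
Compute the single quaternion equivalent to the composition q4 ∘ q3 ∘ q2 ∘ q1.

q2 · q1 = -0.8924 - 0.2391i + 0.1913j + 0.3314k
q3 · q2 · q1 = -0.9266 + 0.218i - 0.0288j + 0.3051k
q4 · q3 · q2 · q1 = -0.212 + 0.3511i - 0.9025j - 0.1316k
-0.212 + 0.3511i - 0.9025j - 0.1316k


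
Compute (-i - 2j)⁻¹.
0.2i + 0.4j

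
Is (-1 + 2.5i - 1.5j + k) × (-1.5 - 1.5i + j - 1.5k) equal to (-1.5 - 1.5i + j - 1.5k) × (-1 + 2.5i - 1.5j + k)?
No: pq = 8.25 - i + 3.5j + 0.25k ≠ 8.25 - 3.5i - j - 0.25k = qp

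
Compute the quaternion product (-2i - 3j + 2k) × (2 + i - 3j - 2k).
-3 + 8i - 8j + 13k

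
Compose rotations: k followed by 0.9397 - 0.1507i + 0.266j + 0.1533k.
-0.1533 + 0.266i + 0.1507j + 0.9397k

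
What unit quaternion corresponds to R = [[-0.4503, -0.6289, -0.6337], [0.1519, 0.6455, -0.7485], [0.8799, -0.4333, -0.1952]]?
-0.5 - 0.1576i + 0.7568j - 0.3904k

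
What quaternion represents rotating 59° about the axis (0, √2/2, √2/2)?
0.8704 + 0.3482j + 0.3482k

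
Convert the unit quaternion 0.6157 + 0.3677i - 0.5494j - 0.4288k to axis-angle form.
axis = (0.4666, -0.6972, -0.5442), θ = 104°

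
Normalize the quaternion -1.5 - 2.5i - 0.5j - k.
-0.4804 - 0.8006i - 0.1601j - 0.3203k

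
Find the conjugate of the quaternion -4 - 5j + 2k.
-4 + 5j - 2k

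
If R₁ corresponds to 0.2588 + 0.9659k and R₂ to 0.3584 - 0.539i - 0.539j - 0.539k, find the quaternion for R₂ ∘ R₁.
0.6134 - 0.6601i + 0.3811j + 0.2067k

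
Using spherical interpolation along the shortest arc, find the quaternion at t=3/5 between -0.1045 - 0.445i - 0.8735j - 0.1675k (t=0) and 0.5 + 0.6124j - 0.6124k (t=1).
-0.3902 - 0.2102i - 0.8301j + 0.3384k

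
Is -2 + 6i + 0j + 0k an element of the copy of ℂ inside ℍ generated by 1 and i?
Yes. The quaternion -2 + 6i has j- and k-coefficients y = z = 0, so it lies in the complex subalgebra spanned by 1 and i.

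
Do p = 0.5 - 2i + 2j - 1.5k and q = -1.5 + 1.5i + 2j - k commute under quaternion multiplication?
No: pq = -3.25 + 4.75i - 6.25j - 5.25k ≠ -3.25 + 2.75i + 2.25j + 8.75k = qp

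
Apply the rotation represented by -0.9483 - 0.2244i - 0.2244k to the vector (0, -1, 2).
(0.627, -1.65, 1.373)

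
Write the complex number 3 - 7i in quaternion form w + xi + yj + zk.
3 - 7i + 0j + 0k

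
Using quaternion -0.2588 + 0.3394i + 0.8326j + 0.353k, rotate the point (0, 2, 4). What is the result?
(0.73, 4.095, -1.643)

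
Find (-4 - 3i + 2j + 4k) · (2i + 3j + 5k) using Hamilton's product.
-20 - 10i + 11j - 33k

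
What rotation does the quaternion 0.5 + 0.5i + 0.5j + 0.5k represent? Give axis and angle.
axis = (√3/3, √3/3, √3/3), θ = 2π/3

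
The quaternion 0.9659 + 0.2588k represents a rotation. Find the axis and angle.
axis = (0, 0, 1), θ = π/6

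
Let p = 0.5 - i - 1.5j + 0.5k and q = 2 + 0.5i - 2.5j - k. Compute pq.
-1.75 + i - 5j + 3.75k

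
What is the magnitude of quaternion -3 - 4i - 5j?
√50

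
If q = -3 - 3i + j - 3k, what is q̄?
-3 + 3i - j + 3k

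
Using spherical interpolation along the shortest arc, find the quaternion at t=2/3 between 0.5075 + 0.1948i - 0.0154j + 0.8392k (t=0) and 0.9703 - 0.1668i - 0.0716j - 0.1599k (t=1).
0.9696 - 0.047i - 0.0622j + 0.2318k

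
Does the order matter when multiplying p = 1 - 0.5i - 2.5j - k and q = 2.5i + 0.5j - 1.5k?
Yes: pq = 1 + 6.75i - 2.75j + 4.5k ≠ 1 - 1.75i + 3.75j - 7.5k = qp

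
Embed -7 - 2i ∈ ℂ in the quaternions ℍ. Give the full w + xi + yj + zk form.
-7 - 2i + 0j + 0k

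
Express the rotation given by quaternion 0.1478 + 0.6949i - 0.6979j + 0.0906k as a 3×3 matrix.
[[0.0095, -0.9967, -0.0804], [-0.9432, 0.0178, -0.3319], [0.3322, 0.079, -0.9399]]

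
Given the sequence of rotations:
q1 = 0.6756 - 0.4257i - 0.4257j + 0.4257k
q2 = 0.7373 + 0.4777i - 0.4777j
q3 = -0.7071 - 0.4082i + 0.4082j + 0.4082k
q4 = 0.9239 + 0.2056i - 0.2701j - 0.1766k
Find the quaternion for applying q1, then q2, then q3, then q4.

q2 · q1 = 0.4981 - 0.1945i - 0.84j - 0.0928k
q3 · q2 · q1 = -0.0508 + 0.2392i + 0.68j + 0.6912k
q4 · q3 · q2 · q1 = 0.2096 + 0.1439i + 0.4576j + 0.852k
0.2096 + 0.1439i + 0.4576j + 0.852k


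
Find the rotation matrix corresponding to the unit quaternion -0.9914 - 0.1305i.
[[1, 0, 0], [0, 0.9659, -0.2588], [0, 0.2588, 0.9659]]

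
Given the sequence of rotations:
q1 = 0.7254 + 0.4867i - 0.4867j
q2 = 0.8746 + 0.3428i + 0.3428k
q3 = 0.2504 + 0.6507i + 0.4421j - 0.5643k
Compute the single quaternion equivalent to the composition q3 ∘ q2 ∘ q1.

q2 · q1 = 0.4676 + 0.8412i - 0.2588j + 0.0818k
q3 · q2 · q1 = -0.2697 + 0.405i - 0.386j - 0.7837k
-0.2697 + 0.405i - 0.386j - 0.7837k


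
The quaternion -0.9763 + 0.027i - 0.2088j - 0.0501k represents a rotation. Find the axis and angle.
axis = (0.1248, -0.9648, -0.2315), θ = 335°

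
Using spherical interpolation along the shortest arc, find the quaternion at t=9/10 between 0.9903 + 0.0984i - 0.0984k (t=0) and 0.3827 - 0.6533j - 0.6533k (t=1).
0.4819 + 0.0122i - 0.6134j - 0.6256k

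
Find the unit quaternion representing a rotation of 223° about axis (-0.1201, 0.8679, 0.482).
-0.3665 - 0.1117i + 0.8075j + 0.4485k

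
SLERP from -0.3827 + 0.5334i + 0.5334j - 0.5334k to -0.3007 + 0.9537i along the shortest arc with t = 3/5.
-0.3692 + 0.8653i + 0.2397j - 0.2397k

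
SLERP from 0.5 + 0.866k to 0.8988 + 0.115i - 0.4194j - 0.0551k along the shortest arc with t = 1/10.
0.5847 + 0.0145i - 0.0529j + 0.8094k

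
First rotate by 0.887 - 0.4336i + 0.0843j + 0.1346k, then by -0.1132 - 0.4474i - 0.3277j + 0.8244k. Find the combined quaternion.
-0.3777 - 0.4614i - 0.5975j + 0.5362k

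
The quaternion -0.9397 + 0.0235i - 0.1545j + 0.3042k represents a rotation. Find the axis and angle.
axis = (0.0687, -0.4518, 0.8895), θ = 320°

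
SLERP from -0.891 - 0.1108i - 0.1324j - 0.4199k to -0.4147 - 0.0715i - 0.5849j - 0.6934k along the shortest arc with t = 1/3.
-0.7745 - 0.1035i - 0.3041j - 0.5449k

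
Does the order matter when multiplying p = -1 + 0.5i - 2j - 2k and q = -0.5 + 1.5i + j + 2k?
Yes: pq = 5.75 - 3.75i - 4j + 2.5k ≠ 5.75 + 0.25i + 4j - 4.5k = qp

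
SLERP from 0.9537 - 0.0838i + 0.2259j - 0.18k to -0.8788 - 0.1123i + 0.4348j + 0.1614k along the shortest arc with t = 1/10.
0.9681 - 0.0644i + 0.1594j - 0.1822k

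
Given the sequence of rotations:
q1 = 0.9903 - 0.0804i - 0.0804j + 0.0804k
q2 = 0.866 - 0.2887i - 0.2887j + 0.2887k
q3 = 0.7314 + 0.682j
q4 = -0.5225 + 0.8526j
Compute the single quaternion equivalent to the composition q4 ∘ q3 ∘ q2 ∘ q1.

q2 · q1 = 0.788 - 0.3555i - 0.3555j + 0.3555k
q3 · q2 · q1 = 0.8188 - 0.0176i + 0.2774j + 0.5025k
q4 · q3 · q2 · q1 = -0.6643 + 0.4376i + 0.5532j - 0.2476k
-0.6643 + 0.4376i + 0.5532j - 0.2476k


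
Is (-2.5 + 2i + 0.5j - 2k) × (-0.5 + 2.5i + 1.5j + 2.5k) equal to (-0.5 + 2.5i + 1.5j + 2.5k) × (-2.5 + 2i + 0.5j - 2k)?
No: pq = 0.5 - 3i - 14j - 3.5k ≠ 0.5 - 11.5i + 6j - 7k = qp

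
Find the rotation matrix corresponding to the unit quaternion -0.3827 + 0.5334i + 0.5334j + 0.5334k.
[[-0.1381, 0.9773, 0.1608], [0.1608, -0.1381, 0.9773], [0.9773, 0.1608, -0.1381]]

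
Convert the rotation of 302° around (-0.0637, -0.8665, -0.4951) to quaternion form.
-0.8746 - 0.0309i - 0.4201j - 0.24k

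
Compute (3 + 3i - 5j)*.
3 - 3i + 5j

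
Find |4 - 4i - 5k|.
√57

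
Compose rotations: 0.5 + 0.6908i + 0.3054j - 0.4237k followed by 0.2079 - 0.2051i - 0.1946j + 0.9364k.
0.7018 - 0.1625i + 0.5262j + 0.4519k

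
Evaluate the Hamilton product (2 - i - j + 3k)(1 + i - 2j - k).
4 + 8i - 3j + 4k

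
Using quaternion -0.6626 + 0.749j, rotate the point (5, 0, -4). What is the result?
(3.36, 0, 5.451)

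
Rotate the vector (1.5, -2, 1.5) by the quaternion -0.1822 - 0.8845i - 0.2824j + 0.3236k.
(-0.993, 1.363, -2.378)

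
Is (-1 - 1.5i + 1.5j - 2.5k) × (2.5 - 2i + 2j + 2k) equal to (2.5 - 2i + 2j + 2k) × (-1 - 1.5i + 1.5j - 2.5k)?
No: pq = -3.5 + 6.25i + 9.75j - 8.25k ≠ -3.5 - 9.75i - 6.25j - 8.25k = qp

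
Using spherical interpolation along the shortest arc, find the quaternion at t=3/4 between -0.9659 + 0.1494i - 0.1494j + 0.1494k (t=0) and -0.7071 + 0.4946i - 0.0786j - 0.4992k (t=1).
-0.8246 + 0.4309i - 0.1033j - 0.3517k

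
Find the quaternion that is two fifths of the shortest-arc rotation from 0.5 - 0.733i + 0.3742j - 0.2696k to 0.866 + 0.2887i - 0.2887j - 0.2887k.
0.8371 - 0.3955i + 0.1265j - 0.3562k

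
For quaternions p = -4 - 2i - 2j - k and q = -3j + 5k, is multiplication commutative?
No: pq = -1 - 13i + 22j - 14k ≠ -1 + 13i + 2j - 26k = qp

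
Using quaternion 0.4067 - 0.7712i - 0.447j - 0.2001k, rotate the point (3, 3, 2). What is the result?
(4.008, 2.384, -0.507)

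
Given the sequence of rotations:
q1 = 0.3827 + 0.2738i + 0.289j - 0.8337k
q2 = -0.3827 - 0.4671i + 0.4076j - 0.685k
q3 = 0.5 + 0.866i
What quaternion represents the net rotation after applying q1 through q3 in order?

q2 · q1 = -0.7074 - 0.4254i - 0.5316j - 0.1897k
q3 · q2 · q1 = 0.0147 - 0.8253i - 0.1015j - 0.5552k
0.0147 - 0.8253i - 0.1015j - 0.5552k


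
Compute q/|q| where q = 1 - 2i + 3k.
0.2673 - 0.5345i + 0.8018k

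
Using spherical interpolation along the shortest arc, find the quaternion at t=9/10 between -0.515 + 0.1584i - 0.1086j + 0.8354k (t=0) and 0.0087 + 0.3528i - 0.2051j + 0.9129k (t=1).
-0.0466 + 0.3378i - 0.1981j + 0.919k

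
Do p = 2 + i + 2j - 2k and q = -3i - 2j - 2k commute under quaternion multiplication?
No: pq = 3 - 14i + 4j ≠ 3 + 2i - 12j - 8k = qp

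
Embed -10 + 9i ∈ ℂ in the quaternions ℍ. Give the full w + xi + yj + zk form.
-10 + 9i + 0j + 0k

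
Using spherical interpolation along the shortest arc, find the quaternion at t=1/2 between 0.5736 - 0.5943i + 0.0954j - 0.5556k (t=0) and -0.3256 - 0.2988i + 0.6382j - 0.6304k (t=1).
0.1481 - 0.5334i + 0.4381j - 0.7083k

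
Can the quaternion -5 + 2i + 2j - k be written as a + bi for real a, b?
No. The quaternion -5 + 2i + 2j - k has j-coefficient y = 2 and k-coefficient z = -1, not both zero, so it does not lie in the complex subalgebra spanned by 1 and i.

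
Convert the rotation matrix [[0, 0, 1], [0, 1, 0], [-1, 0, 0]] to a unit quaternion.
0.7071 + 0.7071j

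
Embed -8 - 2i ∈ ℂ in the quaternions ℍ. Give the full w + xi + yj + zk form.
-8 - 2i + 0j + 0k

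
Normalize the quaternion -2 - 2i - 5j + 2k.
-0.3288 - 0.3288i - 0.822j + 0.3288k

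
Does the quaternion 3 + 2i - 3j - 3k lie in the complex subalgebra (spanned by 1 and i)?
No. The quaternion 3 + 2i - 3j - 3k has j-coefficient y = -3 and k-coefficient z = -3, not both zero, so it does not lie in the complex subalgebra spanned by 1 and i.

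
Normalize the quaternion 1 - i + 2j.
0.4082 - 0.4082i + 0.8165j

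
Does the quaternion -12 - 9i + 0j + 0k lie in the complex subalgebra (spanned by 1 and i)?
Yes. The quaternion -12 - 9i has j- and k-coefficients y = z = 0, so it lies in the complex subalgebra spanned by 1 and i.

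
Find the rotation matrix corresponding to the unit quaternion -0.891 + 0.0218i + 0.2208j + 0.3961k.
[[0.5887, 0.7155, -0.3762], [-0.6962, 0.6853, 0.2138], [0.4107, 0.1361, 0.9015]]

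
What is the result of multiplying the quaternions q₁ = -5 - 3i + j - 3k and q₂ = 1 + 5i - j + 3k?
20 - 28i - 20k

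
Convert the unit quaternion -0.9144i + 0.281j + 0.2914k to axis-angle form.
axis = (-0.9144, 0.281, 0.2914), θ = π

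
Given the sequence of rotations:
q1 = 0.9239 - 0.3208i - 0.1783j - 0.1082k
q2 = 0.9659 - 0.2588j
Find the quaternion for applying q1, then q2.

q2 · q1 = 0.8463 - 0.2819i - 0.4113j - 0.1875k
0.8463 - 0.2819i - 0.4113j - 0.1875k


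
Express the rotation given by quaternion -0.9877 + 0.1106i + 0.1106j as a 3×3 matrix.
[[0.9755, 0.0245, -0.2185], [0.0245, 0.9755, 0.2185], [0.2185, -0.2185, 0.9511]]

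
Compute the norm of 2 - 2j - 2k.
√12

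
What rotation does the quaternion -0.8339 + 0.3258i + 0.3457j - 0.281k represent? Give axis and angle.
axis = (0.5903, 0.6264, -0.5091), θ = 293°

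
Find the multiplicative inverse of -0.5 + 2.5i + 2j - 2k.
-0.0345 - 0.1724i - 0.1379j + 0.1379k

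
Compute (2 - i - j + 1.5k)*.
2 + i + j - 1.5k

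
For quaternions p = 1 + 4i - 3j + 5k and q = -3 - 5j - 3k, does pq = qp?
No: pq = -3 + 22i + 16j - 38k ≠ -3 - 46i - 8j + 2k = qp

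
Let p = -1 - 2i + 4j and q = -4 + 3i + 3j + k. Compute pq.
-2 + 9i - 17j - 19k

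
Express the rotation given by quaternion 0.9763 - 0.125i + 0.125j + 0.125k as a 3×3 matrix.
[[0.9375, -0.2753, 0.2128], [0.2128, 0.9375, 0.2753], [-0.2753, -0.2128, 0.9375]]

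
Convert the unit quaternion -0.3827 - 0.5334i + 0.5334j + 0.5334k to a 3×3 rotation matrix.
[[-0.1381, -0.1608, -0.9773], [-0.9773, -0.1381, 0.1608], [-0.1608, 0.9773, -0.1381]]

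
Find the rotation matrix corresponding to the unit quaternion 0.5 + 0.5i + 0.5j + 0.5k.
[[0, 0, 1], [1, 0, 0], [0, 1, 0]]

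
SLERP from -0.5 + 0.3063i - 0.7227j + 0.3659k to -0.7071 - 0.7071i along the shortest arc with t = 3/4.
-0.8049 - 0.5194i - 0.2559j + 0.1296k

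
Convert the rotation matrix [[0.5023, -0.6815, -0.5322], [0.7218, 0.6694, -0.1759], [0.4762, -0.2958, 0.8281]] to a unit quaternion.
0.866 - 0.0346i - 0.2911j + 0.4051k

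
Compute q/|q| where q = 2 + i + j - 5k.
0.3592 + 0.1796i + 0.1796j - 0.898k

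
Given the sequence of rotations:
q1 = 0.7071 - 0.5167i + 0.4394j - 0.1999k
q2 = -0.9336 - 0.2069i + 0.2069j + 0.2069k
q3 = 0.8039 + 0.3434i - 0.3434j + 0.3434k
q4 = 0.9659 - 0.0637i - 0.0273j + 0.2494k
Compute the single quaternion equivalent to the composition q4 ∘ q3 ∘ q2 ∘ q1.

q2 · q1 = -0.8166 + 0.2038i - 0.4122j + 0.3489k
q3 · q2 · q1 = -0.9878 - 0.0948i - 0.1008j - 0.0715k
q4 · q3 · q2 · q1 = -0.9451 - 0.0016i - 0.0986j - 0.3116k
-0.9451 - 0.0016i - 0.0986j - 0.3116k


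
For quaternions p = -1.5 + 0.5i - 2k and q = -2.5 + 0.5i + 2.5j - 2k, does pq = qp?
No: pq = -0.5 + 3i - 3.75j + 9.25k ≠ -0.5 - 7i - 3.75j + 6.75k = qp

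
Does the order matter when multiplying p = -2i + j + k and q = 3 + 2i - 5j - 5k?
Yes: pq = 14 - 6i - 5j + 11k ≠ 14 - 6i + 11j - 5k = qp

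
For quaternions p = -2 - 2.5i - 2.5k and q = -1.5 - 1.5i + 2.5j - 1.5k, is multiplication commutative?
No: pq = -4.5 + 13i - 5j + 0.5k ≠ -4.5 + 0.5i - 5j + 13k = qp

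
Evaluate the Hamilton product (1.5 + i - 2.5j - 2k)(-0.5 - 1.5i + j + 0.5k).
4.25 - 2i + 5.25j - k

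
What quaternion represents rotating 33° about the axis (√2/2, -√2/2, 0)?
0.9588 + 0.2008i - 0.2008j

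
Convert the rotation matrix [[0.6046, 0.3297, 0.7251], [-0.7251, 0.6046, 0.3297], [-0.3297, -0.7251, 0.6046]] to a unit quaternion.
0.8387 - 0.3144i + 0.3144j - 0.3144k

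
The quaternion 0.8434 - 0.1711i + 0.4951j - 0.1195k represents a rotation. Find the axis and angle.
axis = (-0.3185, 0.9215, -0.2224), θ = 65°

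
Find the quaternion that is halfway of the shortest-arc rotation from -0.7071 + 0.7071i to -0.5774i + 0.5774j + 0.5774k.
-0.4213 + 0.7654i - 0.344j - 0.344k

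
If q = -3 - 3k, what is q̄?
-3 + 3k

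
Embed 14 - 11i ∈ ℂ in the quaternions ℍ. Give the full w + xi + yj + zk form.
14 - 11i + 0j + 0k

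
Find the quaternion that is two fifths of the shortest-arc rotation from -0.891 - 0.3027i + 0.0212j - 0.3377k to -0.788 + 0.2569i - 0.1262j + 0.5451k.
-0.9948 - 0.0857i - 0.046j + 0.0287k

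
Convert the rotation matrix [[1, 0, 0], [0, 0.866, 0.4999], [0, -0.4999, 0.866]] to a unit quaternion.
0.9659 - 0.2588i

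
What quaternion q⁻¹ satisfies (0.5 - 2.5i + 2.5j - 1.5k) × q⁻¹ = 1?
0.0333 + 0.1667i - 0.1667j + 0.1k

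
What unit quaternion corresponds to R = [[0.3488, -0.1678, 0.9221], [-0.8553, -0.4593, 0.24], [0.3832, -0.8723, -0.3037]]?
-0.3827 + 0.7266i - 0.352j + 0.4491k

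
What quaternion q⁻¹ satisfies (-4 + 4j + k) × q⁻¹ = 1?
-0.1212 - 0.1212j - 0.0303k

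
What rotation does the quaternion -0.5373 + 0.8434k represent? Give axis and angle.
axis = (0, 0, 1), θ = 245°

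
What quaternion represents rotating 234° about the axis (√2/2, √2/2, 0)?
-0.454 + 0.63i + 0.63j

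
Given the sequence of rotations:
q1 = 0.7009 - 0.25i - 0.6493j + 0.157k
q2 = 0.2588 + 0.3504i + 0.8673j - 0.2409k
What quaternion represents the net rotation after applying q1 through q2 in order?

q2 · q1 = 0.87 + 0.1606i + 0.4451j - 0.1389k
0.87 + 0.1606i + 0.4451j - 0.1389k


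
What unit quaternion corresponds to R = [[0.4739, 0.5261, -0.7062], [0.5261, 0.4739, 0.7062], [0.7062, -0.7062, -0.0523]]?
0.6884 - 0.5129i - 0.5129j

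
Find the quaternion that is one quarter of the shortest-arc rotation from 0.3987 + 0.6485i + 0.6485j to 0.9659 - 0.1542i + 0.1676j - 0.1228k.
0.6348 + 0.4931i + 0.5937j - 0.0384k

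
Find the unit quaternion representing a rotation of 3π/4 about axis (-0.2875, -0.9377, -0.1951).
0.3827 - 0.2656i - 0.8663j - 0.1802k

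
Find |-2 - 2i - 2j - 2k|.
4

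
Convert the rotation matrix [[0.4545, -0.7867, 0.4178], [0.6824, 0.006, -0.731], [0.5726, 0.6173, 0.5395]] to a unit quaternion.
0.7071 + 0.4767i - 0.0547j + 0.5194k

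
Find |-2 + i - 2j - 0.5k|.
3.041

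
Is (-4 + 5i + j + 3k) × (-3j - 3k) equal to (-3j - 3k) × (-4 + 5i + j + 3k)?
No: pq = 12 + 6i + 27j - 3k ≠ 12 - 6i - 3j + 27k = qp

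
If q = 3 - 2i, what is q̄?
3 + 2i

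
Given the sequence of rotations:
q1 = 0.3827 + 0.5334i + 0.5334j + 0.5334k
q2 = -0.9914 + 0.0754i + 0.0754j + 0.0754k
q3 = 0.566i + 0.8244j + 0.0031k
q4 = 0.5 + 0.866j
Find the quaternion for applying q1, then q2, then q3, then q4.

q2 · q1 = -0.5001 - 0.5i - 0.5j - 0.5k
q3 · q2 · q1 = 0.6967 - 0.6937i - 0.1308j + 0.1276k
q4 · q3 · q2 · q1 = 0.4616 - 0.2363i + 0.5379j + 0.6645k
0.4616 - 0.2363i + 0.5379j + 0.6645k


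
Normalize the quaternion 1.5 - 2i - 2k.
0.4685 - 0.6247i - 0.6247k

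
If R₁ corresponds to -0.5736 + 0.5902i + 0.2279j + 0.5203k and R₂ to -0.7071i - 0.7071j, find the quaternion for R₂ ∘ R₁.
0.5785 + 0.0377i + 0.7735j + 0.2562k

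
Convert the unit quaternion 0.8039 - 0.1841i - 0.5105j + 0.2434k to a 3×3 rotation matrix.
[[0.3603, -0.2034, -0.9104], [0.5793, 0.8137, 0.0475], [0.7312, -0.5445, 0.411]]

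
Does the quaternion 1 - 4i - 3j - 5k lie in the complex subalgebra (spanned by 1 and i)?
No. The quaternion 1 - 4i - 3j - 5k has j-coefficient y = -3 and k-coefficient z = -5, not both zero, so it does not lie in the complex subalgebra spanned by 1 and i.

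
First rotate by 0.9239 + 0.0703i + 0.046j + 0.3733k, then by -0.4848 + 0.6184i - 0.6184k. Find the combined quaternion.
-0.2605 + 0.5657i - 0.2966j - 0.7239k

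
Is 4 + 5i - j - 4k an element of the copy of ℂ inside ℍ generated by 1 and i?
No. The quaternion 4 + 5i - j - 4k has j-coefficient y = -1 and k-coefficient z = -4, not both zero, so it does not lie in the complex subalgebra spanned by 1 and i.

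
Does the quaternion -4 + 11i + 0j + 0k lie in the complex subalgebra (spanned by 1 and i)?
Yes. The quaternion -4 + 11i has j- and k-coefficients y = z = 0, so it lies in the complex subalgebra spanned by 1 and i.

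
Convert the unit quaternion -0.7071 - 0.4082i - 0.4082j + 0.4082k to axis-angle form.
axis = (-√3/3, -√3/3, √3/3), θ = 3π/2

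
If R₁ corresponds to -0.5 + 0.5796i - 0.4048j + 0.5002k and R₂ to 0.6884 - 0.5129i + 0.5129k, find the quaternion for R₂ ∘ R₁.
-0.3035 + 0.8631i + 0.2752j + 0.2955k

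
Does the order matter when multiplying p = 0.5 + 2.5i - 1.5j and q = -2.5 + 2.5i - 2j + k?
Yes: pq = -10.5 - 6.5i + 0.25j - 0.75k ≠ -10.5 - 3.5i + 5.25j + 1.75k = qp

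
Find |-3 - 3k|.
√18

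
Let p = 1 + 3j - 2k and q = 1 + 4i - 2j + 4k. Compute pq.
15 + 12i - 7j - 10k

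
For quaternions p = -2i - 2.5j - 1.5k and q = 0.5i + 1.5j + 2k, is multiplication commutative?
No: pq = 7.75 - 2.75i + 3.25j - 1.75k ≠ 7.75 + 2.75i - 3.25j + 1.75k = qp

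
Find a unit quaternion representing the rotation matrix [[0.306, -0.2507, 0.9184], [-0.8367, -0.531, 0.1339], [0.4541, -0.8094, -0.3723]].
-0.3173 + 0.7432i - 0.3658j + 0.4617k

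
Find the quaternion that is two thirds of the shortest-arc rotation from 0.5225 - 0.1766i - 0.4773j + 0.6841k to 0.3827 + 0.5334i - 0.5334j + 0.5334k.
0.4596 + 0.3114i - 0.5493j + 0.6245k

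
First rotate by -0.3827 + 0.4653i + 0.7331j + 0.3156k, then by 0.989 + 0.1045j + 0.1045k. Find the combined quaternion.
-0.4881 + 0.4166i + 0.7337j + 0.2235k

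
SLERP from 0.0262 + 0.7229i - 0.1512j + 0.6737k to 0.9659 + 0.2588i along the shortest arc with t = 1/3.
0.453 + 0.6973i - 0.1216j + 0.542k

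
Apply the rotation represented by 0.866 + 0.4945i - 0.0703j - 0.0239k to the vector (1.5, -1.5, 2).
(1.235, -2.637, -0.14)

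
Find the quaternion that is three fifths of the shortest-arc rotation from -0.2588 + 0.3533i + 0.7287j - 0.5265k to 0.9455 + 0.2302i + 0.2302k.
-0.8186 + 0.0138i + 0.373j - 0.4365k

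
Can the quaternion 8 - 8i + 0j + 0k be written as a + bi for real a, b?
Yes. The quaternion 8 - 8i has j- and k-coefficients y = z = 0, so it lies in the complex subalgebra spanned by 1 and i.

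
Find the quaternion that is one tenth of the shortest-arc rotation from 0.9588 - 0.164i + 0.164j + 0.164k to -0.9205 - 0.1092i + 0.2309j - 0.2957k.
0.9661 - 0.1374i + 0.1247j + 0.1797k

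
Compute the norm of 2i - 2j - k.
3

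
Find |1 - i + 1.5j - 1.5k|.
2.55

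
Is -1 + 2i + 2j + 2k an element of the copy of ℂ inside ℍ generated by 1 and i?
No. The quaternion -1 + 2i + 2j + 2k has j-coefficient y = 2 and k-coefficient z = 2, not both zero, so it does not lie in the complex subalgebra spanned by 1 and i.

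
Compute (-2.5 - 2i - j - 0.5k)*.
-2.5 + 2i + j + 0.5k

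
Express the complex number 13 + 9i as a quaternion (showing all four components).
13 + 9i + 0j + 0k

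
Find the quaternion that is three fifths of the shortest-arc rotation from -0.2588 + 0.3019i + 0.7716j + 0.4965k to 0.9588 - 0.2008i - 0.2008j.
-0.7809 + 0.2815i + 0.5051j + 0.2364k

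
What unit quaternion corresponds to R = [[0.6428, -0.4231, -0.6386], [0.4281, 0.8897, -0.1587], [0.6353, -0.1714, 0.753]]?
0.9063 - 0.0035i - 0.3514j + 0.2348k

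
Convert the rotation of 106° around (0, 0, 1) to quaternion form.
0.6018 + 0.7986k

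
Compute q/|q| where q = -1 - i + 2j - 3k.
-0.2582 - 0.2582i + 0.5164j - 0.7746k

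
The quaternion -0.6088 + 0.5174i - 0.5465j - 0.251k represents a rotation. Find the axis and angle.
axis = (0.6522, -0.6889, -0.3164), θ = 255°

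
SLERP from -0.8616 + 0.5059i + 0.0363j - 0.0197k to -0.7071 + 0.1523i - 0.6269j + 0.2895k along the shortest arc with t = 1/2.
-0.8615 + 0.3615i - 0.3243j + 0.1482k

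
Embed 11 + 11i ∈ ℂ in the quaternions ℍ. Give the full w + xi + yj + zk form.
11 + 11i + 0j + 0k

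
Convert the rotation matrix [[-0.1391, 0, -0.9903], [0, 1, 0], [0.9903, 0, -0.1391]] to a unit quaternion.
0.6561 - 0.7547j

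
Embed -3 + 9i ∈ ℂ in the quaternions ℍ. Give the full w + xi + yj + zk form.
-3 + 9i + 0j + 0k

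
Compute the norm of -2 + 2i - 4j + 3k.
√33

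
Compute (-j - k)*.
j + k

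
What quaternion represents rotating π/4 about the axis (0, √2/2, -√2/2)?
0.9239 + 0.2706j - 0.2706k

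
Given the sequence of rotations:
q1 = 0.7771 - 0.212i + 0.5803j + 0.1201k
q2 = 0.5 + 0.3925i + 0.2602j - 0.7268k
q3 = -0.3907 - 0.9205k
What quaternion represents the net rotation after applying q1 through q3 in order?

q2 · q1 = 0.4081 + 0.652i + 0.5993j - 0.2218k
q3 · q2 · q1 = -0.3636 + 0.2969i - 0.8343j - 0.289k
-0.3636 + 0.2969i - 0.8343j - 0.289k


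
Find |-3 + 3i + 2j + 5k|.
√47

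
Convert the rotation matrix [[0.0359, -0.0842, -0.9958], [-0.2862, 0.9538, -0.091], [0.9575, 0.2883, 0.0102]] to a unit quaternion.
0.7071 + 0.1341i - 0.6906j - 0.0714k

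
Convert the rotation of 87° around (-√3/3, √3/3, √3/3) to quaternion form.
0.7254 - 0.3974i + 0.3974j + 0.3974k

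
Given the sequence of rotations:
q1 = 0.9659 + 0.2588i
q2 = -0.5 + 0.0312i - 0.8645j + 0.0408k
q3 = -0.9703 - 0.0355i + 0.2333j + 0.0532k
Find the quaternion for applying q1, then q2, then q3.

q2 · q1 = -0.491 - 0.0993i - 0.8245j + 0.2631k
q3 · q2 · q1 = 0.6513 + 0.219i + 0.6895j - 0.229k
0.6513 + 0.219i + 0.6895j - 0.229k


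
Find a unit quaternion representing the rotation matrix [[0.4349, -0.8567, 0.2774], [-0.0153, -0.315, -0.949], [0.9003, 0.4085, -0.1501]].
0.4924 + 0.6892i - 0.3163j + 0.4272k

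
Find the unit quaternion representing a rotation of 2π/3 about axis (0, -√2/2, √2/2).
0.5 - 0.6124j + 0.6124k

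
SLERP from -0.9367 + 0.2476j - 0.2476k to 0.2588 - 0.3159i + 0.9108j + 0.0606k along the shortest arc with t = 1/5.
-0.9621 + 0.0957i - 0.0425j - 0.2519k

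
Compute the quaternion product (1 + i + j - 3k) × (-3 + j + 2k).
2 + 2i - 4j + 12k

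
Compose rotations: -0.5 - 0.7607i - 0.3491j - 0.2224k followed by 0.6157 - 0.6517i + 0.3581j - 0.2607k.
-0.7366 - 0.3132i - 0.3406j + 0.4933k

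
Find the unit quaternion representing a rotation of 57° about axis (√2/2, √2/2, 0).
0.8788 + 0.3374i + 0.3374j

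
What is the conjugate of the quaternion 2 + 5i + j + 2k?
2 - 5i - j - 2k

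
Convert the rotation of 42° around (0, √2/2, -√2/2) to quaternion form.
0.9336 + 0.2534j - 0.2534k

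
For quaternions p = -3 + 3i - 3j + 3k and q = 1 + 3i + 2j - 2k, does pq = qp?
No: pq = -6i + 6j + 24k ≠ -6i - 24j - 6k = qp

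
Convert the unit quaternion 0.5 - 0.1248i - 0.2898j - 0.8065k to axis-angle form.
axis = (-0.1441, -0.3346, -0.9313), θ = 2π/3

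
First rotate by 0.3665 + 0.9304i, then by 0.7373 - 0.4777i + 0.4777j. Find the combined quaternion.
0.7147 + 0.5109i + 0.1751j - 0.4445k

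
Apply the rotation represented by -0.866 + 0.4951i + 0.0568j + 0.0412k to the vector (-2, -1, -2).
(-1.993, -2.201, -0.432)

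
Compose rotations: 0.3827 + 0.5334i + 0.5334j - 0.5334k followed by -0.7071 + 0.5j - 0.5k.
-0.804 - 0.3772i - 0.4525j - 0.0809k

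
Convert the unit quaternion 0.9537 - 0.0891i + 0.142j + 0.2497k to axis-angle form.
axis = (-0.2963, 0.4721, 0.8302), θ = 35°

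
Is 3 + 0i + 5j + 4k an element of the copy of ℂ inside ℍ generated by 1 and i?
No. The quaternion 3 + 5j + 4k has j-coefficient y = 5 and k-coefficient z = 4, not both zero, so it does not lie in the complex subalgebra spanned by 1 and i.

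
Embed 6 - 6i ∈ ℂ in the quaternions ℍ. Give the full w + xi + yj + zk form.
6 - 6i + 0j + 0k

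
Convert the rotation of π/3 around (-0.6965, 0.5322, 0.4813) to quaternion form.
0.866 - 0.3483i + 0.2661j + 0.2407k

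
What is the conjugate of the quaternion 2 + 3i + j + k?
2 - 3i - j - k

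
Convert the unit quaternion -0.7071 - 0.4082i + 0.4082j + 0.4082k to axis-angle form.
axis = (-√3/3, √3/3, √3/3), θ = 3π/2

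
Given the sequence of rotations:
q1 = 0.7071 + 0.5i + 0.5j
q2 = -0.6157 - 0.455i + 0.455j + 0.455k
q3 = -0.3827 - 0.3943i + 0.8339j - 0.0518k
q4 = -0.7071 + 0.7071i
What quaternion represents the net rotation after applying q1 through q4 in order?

q2 · q1 = -0.4354 - 0.8571i + 0.2414j - 0.1333k
q3 · q2 · q1 = -0.3795 + 0.401i - 0.4636j + 0.6931k
q4 · q3 · q2 · q1 = -0.0152 - 0.5519i - 0.1623j - 0.8179k
-0.0152 - 0.5519i - 0.1623j - 0.8179k


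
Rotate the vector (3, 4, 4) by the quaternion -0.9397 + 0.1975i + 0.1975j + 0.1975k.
(3.156, 4.293, 3.551)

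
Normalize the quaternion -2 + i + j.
-0.8165 + 0.4082i + 0.4082j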